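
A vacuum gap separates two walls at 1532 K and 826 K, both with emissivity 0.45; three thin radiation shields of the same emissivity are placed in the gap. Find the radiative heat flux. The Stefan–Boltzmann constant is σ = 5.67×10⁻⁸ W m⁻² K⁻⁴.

q ≈ 20800 W/m²

Each of the 4 gaps contributes resistance (2/ε − 1) = 2/0.45 − 1 = 3.444; total = 13.78.
q = σ(T₁⁴ − T₂⁴) / 13.78 = 5.67×10⁻⁸ × 5.04×10^12 / 13.78 = 20800 W/m².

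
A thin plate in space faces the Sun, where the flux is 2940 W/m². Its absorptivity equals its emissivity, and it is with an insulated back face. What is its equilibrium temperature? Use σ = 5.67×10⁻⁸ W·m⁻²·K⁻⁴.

T ≈ 477 K

Absorbed flux αS = emitted flux εσT⁴ (one radiating face); with α = ε, T = (S/σ)^(1/4).
T = (2940 / 5.67×10⁻⁸)^(1/4) = (5.19×10^10)^(1/4).
T = 477 K.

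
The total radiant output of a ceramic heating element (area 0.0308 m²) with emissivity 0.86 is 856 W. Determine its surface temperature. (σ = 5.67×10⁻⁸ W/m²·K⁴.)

From P = εσAT⁴, T = (P / εσA)^(1/4) = (856 / (0.86 × 5.67×10⁻⁸ × 0.0308))^(1/4).
T = (5.70×10^11)^(1/4) = 869 K.

T ≈ 869 K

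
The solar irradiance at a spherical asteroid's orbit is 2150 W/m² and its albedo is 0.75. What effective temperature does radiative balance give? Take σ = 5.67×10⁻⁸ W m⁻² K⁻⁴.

Power absorbed = (1−a)S·πR²; power emitted = 4πR²σT⁴. Equating and cancelling πR²:
T = ((1−a)S / 4σ)^(1/4) = (538 / (4 × 5.67×10⁻⁸))^(1/4) = (2.37×10^9)^(1/4).
T = 221 K.

T ≈ 221 K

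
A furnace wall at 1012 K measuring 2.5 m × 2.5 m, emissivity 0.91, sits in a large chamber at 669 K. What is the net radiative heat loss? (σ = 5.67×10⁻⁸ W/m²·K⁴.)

A = 2.5 × 2.5 = 6.25 m².
Q = εσA(T⁴ − T_s⁴). T⁴ − T_s⁴ = (1012)⁴ − (669)⁴ = 1.05×10^12 − 2.00×10^11 = 8.49×10^11 K⁴.
Q = 0.91 × 5.67×10⁻⁸ × 6.25 × 8.49×10^11 = 2.74×10^5 W.

Q ≈ 2.74×10^5 W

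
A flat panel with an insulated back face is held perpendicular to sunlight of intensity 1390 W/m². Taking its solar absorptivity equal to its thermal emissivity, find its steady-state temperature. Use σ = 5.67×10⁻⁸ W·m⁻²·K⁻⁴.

Absorbed flux αS = emitted flux εσT⁴ (one radiating face); with α = ε, T = (S/σ)^(1/4).
T = (1390 / 5.67×10⁻⁸)^(1/4) = (2.45×10^10)^(1/4).
T = 396 K.

T ≈ 396 K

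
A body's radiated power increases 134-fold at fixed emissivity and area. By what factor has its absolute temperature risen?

factor ≈ 3.40

P ∝ T⁴ ⇒ T ∝ P^(1/4), so T scales by (134)^(1/4) = 3.40.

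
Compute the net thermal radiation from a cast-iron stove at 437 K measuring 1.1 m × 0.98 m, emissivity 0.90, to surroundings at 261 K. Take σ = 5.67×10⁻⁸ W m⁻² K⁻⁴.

A = 1.1 × 0.98 = 1.08 m².
Q = εσA(T⁴ − T_s⁴). T⁴ − T_s⁴ = (437)⁴ − (261)⁴ = 3.65×10^10 − 4.64×10^9 = 3.18×10^10 K⁴.
Q = 0.90 × 5.67×10⁻⁸ × 1.08 × 3.18×10^10 = 1750 W.

Q ≈ 1750 W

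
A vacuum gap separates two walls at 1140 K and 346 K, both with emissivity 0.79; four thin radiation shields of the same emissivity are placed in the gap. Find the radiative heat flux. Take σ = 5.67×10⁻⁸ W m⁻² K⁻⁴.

Each of the 5 gaps contributes resistance (2/ε − 1) = 2/0.79 − 1 = 1.532; total = 7.658.
q = σ(T₁⁴ − T₂⁴) / 7.658 = 5.67×10⁻⁸ × 1.67×10^12 / 7.658 = 12400 W/m².

q ≈ 12400 W/m²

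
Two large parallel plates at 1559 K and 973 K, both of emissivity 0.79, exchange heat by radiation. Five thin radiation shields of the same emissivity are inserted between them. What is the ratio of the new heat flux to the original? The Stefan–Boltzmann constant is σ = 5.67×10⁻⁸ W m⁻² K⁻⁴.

ratio ≈ 0.167

With N identical shields there are N+1 = 6 gaps in series, each with the same radiative resistance, so the flux falls to 1/(N+1) of its unshielded value.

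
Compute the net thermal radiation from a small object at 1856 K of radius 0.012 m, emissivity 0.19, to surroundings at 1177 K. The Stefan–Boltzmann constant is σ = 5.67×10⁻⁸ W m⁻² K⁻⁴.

A = 4πr² = 4π × (0.012)² = 1.81×10^-3 m².
Q = εσA(T⁴ − T_s⁴). T⁴ − T_s⁴ = (1856)⁴ − (1177)⁴ = 1.19×10^13 − 1.92×10^12 = 9.95×10^12 K⁴.
Q = 0.19 × 5.67×10⁻⁸ × 1.81×10^-3 × 9.95×10^12 = 194 W.

Q ≈ 194 W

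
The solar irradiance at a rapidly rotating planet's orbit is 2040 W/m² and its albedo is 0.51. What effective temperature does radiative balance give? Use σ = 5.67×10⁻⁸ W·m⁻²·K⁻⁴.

Power absorbed = (1−a)S·πR²; power emitted = 4πR²σT⁴. Equating and cancelling πR²:
T = ((1−a)S / 4σ)^(1/4) = (1000 / (4 × 5.67×10⁻⁸))^(1/4) = (4.41×10^9)^(1/4).
T = 258 K.

T ≈ 258 K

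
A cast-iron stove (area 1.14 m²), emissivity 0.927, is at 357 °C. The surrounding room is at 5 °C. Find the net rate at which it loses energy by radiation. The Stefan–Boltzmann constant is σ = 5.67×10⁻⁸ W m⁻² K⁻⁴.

Q ≈ 9080 W

Convert: 357 °C = 630 K; 5 °C = 278 K.
Q = εσA(T⁴ − T_s⁴). T⁴ − T_s⁴ = (630)⁴ − (278)⁴ = 1.58×10^11 − 5.97×10^9 = 1.52×10^11 K⁴.
Q = 0.927 × 5.67×10⁻⁸ × 1.14 × 1.52×10^11 = 9080 W.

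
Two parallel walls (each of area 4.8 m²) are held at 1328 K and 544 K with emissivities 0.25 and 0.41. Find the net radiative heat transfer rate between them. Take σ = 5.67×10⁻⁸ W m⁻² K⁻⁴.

Q ≈ 1.51×10^5 W

For two large parallel gray plates, q = σ(T₁⁴ − T₂⁴) / (1/ε₁ + 1/ε₂ − 1).
1/ε₁ + 1/ε₂ − 1 = 1/0.25 + 1/0.41 − 1 = 5.439.
T₁⁴ − T₂⁴ = 3.11×10^12 − 8.76×10^10 = 3.02×10^12 K⁴.
q = 5.67×10⁻⁸ × 3.02×10^12 / 5.439 = 31500 W/m².
Q = q·A = 31500 × 4.8 = 1.51×10^5 W.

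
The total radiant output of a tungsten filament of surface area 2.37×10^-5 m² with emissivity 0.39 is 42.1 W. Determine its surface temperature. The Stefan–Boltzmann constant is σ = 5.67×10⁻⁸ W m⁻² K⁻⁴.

T ≈ 2990 K

From P = εσAT⁴, T = (P / εσA)^(1/4) = (42.1 / (0.39 × 5.67×10⁻⁸ × 2.37×10^-5))^(1/4).
T = (8.03×10^13)^(1/4) = 2990 K.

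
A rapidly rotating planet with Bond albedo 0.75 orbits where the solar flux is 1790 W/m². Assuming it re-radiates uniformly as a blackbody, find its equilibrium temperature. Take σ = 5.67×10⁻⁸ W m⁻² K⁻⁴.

Power absorbed = (1−a)S·πR²; power emitted = 4πR²σT⁴. Equating and cancelling πR²:
T = ((1−a)S / 4σ)^(1/4) = (448 / (4 × 5.67×10⁻⁸))^(1/4) = (1.97×10^9)^(1/4).
T = 211 K.

T ≈ 211 K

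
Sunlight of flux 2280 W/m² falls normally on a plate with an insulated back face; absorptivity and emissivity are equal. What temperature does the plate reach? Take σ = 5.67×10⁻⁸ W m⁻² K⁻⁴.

T ≈ 448 K

Absorbed flux αS = emitted flux εσT⁴ (one radiating face); with α = ε, T = (S/σ)^(1/4).
T = (2280 / 5.67×10⁻⁸)^(1/4) = (4.02×10^10)^(1/4).
T = 448 K.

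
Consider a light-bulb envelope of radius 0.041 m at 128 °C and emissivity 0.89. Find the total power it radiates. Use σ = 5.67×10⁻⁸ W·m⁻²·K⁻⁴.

A = 4πr² = 4π × (0.041)² = 0.0211 m².
128 °C = 401 K.
Stefan–Boltzmann: P = εσAT⁴ = 0.89 × 5.67×10⁻⁸ × 0.0211 × (401)⁴ = 0.89 × 5.67×10⁻⁸ × 0.0211 × 2.59×10^10.
P = 27.6 W.

P ≈ 27.6 W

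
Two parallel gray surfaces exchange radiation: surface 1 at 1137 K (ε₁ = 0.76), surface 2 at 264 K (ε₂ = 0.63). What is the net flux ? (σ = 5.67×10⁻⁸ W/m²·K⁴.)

q ≈ 49600 W/m²

For two large parallel gray plates, q = σ(T₁⁴ − T₂⁴) / (1/ε₁ + 1/ε₂ − 1).
1/ε₁ + 1/ε₂ − 1 = 1/0.76 + 1/0.63 − 1 = 1.903.
T₁⁴ − T₂⁴ = 1.67×10^12 − 4.86×10^9 = 1.67×10^12 K⁴.
q = 5.67×10⁻⁸ × 1.67×10^12 / 1.903 = 49600 W/m².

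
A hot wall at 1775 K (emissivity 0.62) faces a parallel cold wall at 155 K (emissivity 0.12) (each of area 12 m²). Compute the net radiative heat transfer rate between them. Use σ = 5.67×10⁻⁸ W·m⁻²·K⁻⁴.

For two large parallel gray plates, q = σ(T₁⁴ − T₂⁴) / (1/ε₁ + 1/ε₂ − 1).
1/ε₁ + 1/ε₂ − 1 = 1/0.62 + 1/0.12 − 1 = 8.946.
T₁⁴ − T₂⁴ = 9.93×10^12 − 5.77×10^8 = 9.93×10^12 K⁴.
q = 5.67×10⁻⁸ × 9.93×10^12 / 8.946 = 62900 W/m².
Q = q·A = 62900 × 12 = 7.55×10^5 W.

Q ≈ 7.55×10^5 W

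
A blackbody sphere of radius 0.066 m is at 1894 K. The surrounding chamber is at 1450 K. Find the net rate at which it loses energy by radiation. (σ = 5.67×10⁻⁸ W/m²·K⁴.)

A = 4πr² = 4π × (0.066)² = 0.0547 m².
Q = σA(T⁴ − T_s⁴). T⁴ − T_s⁴ = (1894)⁴ − (1450)⁴ = 1.29×10^13 − 4.42×10^12 = 8.45×10^12 K⁴.
Q = 5.67×10⁻⁸ × 0.0547 × 8.45×10^12 = 26200 W.

Q ≈ 26200 W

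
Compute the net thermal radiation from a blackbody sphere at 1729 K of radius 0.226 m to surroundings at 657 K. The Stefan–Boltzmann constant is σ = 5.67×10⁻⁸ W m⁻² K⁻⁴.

A = 4πr² = 4π × (0.226)² = 0.642 m².
Q = σA(T⁴ − T_s⁴). T⁴ − T_s⁴ = (1729)⁴ − (657)⁴ = 8.94×10^12 − 1.86×10^11 = 8.75×10^12 K⁴.
Q = 5.67×10⁻⁸ × 0.642 × 8.75×10^12 = 3.18×10^5 W.

Q ≈ 3.18×10^5 W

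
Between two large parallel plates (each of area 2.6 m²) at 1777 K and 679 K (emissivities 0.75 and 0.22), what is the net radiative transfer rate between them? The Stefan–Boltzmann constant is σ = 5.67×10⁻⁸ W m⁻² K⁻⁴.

For two large parallel gray plates, q = σ(T₁⁴ − T₂⁴) / (1/ε₁ + 1/ε₂ − 1).
1/ε₁ + 1/ε₂ − 1 = 1/0.75 + 1/0.22 − 1 = 4.879.
T₁⁴ − T₂⁴ = 9.97×10^12 − 2.13×10^11 = 9.76×10^12 K⁴.
q = 5.67×10⁻⁸ × 9.76×10^12 / 4.879 = 1.13×10^5 W/m².
Q = q·A = 1.13×10^5 × 2.6 = 2.95×10^5 W.

Q ≈ 2.95×10^5 W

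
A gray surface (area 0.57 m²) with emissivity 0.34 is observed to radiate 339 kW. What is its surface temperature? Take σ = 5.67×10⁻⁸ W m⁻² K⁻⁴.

T ≈ 2360 K

From P = εσAT⁴, T = (P / εσA)^(1/4) = (3.39×10^5 / (0.34 × 5.67×10⁻⁸ × 0.570))^(1/4).
T = (3.09×10^13)^(1/4) = 2360 K.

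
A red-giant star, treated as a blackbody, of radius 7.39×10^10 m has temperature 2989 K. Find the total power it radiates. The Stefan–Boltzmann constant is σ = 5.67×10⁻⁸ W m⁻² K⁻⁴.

P ≈ 3.11×10^29 W

A = 4πr² = 4π × (7.39×10^10)² = 6.86×10^22 m².
P = σAT⁴ = 5.67×10⁻⁸ × 6.86×10^22 × (2989)⁴ = 5.67×10⁻⁸ × 6.86×10^22 × 7.98×10^13.
P = 3.11×10^29 W.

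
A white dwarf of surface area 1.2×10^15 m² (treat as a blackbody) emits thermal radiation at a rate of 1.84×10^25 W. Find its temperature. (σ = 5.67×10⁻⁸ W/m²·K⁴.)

From P = σAT⁴, T = (P / σA)^(1/4) = (1.84×10^25 / (5.67×10⁻⁸ × 1.20×10^15))^(1/4).
T = (2.70×10^17)^(1/4) = 22800 K.

T ≈ 22800 K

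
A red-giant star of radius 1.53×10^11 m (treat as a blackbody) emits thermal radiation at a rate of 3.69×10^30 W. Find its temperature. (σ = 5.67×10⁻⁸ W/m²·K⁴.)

A = 4πr² = 4π × (1.53×10^11)² = 2.94×10^23 m².
From P = σAT⁴, T = (P / σA)^(1/4) = (3.69×10^30 / (5.67×10⁻⁸ × 2.94×10^23))^(1/4).
T = (2.21×10^14)^(1/4) = 3860 K.

T ≈ 3860 K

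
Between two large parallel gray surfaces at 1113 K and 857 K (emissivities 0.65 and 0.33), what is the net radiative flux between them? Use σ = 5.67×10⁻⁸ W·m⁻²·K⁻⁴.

q ≈ 15800 W/m²

For two large parallel gray plates, q = σ(T₁⁴ − T₂⁴) / (1/ε₁ + 1/ε₂ − 1).
1/ε₁ + 1/ε₂ − 1 = 1/0.65 + 1/0.33 − 1 = 3.569.
T₁⁴ − T₂⁴ = 1.53×10^12 − 5.39×10^11 = 9.95×10^11 K⁴.
q = 5.67×10⁻⁸ × 9.95×10^11 / 3.569 = 15800 W/m².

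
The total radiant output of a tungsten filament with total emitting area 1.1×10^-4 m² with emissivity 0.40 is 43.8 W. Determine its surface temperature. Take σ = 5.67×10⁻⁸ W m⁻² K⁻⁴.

T ≈ 2050 K

From P = εσAT⁴, T = (P / εσA)^(1/4) = (43.8 / (0.40 × 5.67×10⁻⁸ × 1.10×10^-4))^(1/4).
T = (1.76×10^13)^(1/4) = 2050 K.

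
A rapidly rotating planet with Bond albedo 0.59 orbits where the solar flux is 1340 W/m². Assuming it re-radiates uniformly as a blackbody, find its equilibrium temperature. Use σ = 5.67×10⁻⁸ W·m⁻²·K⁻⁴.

Power absorbed = (1−a)S·πR²; power emitted = 4πR²σT⁴. Equating and cancelling πR²:
T = ((1−a)S / 4σ)^(1/4) = (549 / (4 × 5.67×10⁻⁸))^(1/4) = (2.42×10^9)^(1/4).
T = 222 K.

T ≈ 222 K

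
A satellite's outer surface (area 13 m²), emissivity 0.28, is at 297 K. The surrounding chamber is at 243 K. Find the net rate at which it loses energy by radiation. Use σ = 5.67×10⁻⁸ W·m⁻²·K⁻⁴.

Q ≈ 886 W

Q = εσA(T⁴ − T_s⁴). T⁴ − T_s⁴ = (297)⁴ − (243)⁴ = 7.78×10^9 − 3.49×10^9 = 4.29×10^9 K⁴.
Q = 0.28 × 5.67×10⁻⁸ × 13.0 × 4.29×10^9 = 886 W.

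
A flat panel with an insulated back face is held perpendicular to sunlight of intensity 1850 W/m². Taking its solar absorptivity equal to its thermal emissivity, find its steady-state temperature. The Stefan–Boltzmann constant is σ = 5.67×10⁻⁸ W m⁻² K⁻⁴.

Absorbed flux αS = emitted flux εσT⁴ (one radiating face); with α = ε, T = (S/σ)^(1/4).
T = (1850 / 5.67×10⁻⁸)^(1/4) = (3.26×10^10)^(1/4).
T = 425 K.

T ≈ 425 K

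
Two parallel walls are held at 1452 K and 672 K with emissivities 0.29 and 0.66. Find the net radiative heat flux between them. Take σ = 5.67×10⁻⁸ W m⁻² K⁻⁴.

q ≈ 60700 W/m²

For two large parallel gray plates, q = σ(T₁⁴ − T₂⁴) / (1/ε₁ + 1/ε₂ − 1).
1/ε₁ + 1/ε₂ − 1 = 1/0.29 + 1/0.66 − 1 = 3.963.
T₁⁴ − T₂⁴ = 4.44×10^12 − 2.04×10^11 = 4.24×10^12 K⁴.
q = 5.67×10⁻⁸ × 4.24×10^12 / 3.963 = 60700 W/m².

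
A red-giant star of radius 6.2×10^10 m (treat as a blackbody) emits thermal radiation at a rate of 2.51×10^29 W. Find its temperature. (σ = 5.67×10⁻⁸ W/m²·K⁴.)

T ≈ 3090 K

A = 4πr² = 4π × (6.2×10^10)² = 4.83×10^22 m².
From P = σAT⁴, T = (P / σA)^(1/4) = (2.51×10^29 / (5.67×10⁻⁸ × 4.83×10^22))^(1/4).
T = (9.16×10^13)^(1/4) = 3090 K.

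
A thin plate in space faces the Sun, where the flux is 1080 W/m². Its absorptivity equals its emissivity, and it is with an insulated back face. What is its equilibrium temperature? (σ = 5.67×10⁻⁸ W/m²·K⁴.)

Absorbed flux αS = emitted flux εσT⁴ (one radiating face); with α = ε, T = (S/σ)^(1/4).
T = (1080 / 5.67×10⁻⁸)^(1/4) = (1.90×10^10)^(1/4).
T = 372 K.

T ≈ 372 K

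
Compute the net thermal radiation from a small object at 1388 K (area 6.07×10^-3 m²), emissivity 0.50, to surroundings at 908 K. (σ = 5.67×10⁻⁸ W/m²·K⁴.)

Q ≈ 522 W

Q = εσA(T⁴ − T_s⁴). T⁴ − T_s⁴ = (1388)⁴ − (908)⁴ = 3.71×10^12 − 6.80×10^11 = 3.03×10^12 K⁴.
Q = 0.50 × 5.67×10⁻⁸ × 6.07×10^-3 × 3.03×10^12 = 522 W.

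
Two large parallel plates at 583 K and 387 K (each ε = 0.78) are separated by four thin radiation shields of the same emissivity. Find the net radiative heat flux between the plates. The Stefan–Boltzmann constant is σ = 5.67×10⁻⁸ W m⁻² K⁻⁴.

Each of the 5 gaps contributes resistance (2/ε − 1) = 2/0.78 − 1 = 1.564; total = 7.821.
q = σ(T₁⁴ − T₂⁴) / 7.821 = 5.67×10⁻⁸ × 9.31×10^10 / 7.821 = 675 W/m².

q ≈ 675 W/m²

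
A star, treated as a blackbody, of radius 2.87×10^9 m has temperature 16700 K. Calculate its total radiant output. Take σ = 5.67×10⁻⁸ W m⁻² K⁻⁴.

P ≈ 4.56×10^29 W

A = 4πr² = 4π × (2.87×10^9)² = 1.04×10^20 m².
P = σAT⁴ = 5.67×10⁻⁸ × 1.04×10^20 × (16700)⁴ = 5.67×10⁻⁸ × 1.04×10^20 × 7.78×10^16.
P = 4.56×10^29 W.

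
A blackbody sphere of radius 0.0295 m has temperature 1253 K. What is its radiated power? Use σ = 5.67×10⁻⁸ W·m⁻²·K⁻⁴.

P ≈ 1530 W

A = 4πr² = 4π × (0.0295)² = 0.0109 m².
P = σAT⁴ = 5.67×10⁻⁸ × 0.0109 × (1253)⁴ = 5.67×10⁻⁸ × 0.0109 × 2.46×10^12.
P = 1530 W.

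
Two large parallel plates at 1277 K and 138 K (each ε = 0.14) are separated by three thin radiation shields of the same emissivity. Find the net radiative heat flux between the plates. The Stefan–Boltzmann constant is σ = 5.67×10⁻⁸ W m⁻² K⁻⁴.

Each of the 4 gaps contributes resistance (2/ε − 1) = 2/0.14 − 1 = 13.29; total = 53.14.
q = σ(T₁⁴ − T₂⁴) / 53.14 = 5.67×10⁻⁸ × 2.66×10^12 / 53.14 = 2840 W/m².

q ≈ 2840 W/m²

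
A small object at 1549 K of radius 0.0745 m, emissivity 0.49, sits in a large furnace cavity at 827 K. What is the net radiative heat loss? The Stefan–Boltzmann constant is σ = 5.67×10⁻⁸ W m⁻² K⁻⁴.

Q ≈ 10200 W

A = 4πr² = 4π × (0.0745)² = 0.0697 m².
Q = εσA(T⁴ − T_s⁴). T⁴ − T_s⁴ = (1549)⁴ − (827)⁴ = 5.76×10^12 − 4.68×10^11 = 5.29×10^12 K⁴.
Q = 0.49 × 5.67×10⁻⁸ × 0.0697 × 5.29×10^12 = 10200 W.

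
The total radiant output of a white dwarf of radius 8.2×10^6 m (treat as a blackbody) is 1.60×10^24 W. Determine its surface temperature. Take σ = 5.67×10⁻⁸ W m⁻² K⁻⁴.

T ≈ 13500 K

A = 4πr² = 4π × (8.2×10^6)² = 8.45×10^14 m².
From P = σAT⁴, T = (P / σA)^(1/4) = (1.60×10^24 / (5.67×10⁻⁸ × 8.45×10^14))^(1/4).
T = (3.34×10^16)^(1/4) = 13500 K.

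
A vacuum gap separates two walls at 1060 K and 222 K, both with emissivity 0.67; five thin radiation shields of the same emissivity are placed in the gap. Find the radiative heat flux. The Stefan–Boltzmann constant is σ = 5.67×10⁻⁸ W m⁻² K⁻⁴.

Each of the 6 gaps contributes resistance (2/ε − 1) = 2/0.67 − 1 = 1.985; total = 11.91.
q = σ(T₁⁴ − T₂⁴) / 11.91 = 5.67×10⁻⁸ × 1.26×10^12 / 11.91 = 6000 W/m².

q ≈ 6000 W/m²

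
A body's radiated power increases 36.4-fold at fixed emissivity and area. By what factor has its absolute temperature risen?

P ∝ T⁴ ⇒ T ∝ P^(1/4), so T scales by (36.4)^(1/4) = 2.46.

factor ≈ 2.46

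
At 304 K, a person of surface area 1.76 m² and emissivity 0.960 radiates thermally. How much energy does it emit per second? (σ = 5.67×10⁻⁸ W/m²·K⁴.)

P = εσAT⁴ = 0.960 × 5.67×10⁻⁸ × 1.76 × (304)⁴ = 0.960 × 5.67×10⁻⁸ × 1.76 × 8.54×10^9.
P = 818 W.

P ≈ 818 W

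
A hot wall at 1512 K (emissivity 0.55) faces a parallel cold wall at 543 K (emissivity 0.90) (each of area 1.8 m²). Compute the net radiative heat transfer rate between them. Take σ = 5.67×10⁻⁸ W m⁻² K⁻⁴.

For two large parallel gray plates, q = σ(T₁⁴ − T₂⁴) / (1/ε₁ + 1/ε₂ − 1).
1/ε₁ + 1/ε₂ − 1 = 1/0.55 + 1/0.90 − 1 = 1.929.
T₁⁴ − T₂⁴ = 5.23×10^12 − 8.69×10^10 = 5.14×10^12 K⁴.
q = 5.67×10⁻⁸ × 5.14×10^12 / 1.929 = 1.51×10^5 W/m².
Q = q·A = 1.51×10^5 × 1.8 = 2.72×10^5 W.

Q ≈ 2.72×10^5 W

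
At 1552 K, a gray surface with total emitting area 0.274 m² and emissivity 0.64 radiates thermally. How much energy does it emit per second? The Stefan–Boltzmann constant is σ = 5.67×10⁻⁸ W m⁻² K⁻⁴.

P ≈ 57700 W

P = εσAT⁴ = 0.64 × 5.67×10⁻⁸ × 0.274 × (1552)⁴ = 0.64 × 5.67×10⁻⁸ × 0.274 × 5.80×10^12.
P = 57700 W.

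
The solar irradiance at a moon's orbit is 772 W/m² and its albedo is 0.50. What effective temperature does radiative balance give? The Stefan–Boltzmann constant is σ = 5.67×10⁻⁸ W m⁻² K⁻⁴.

T ≈ 203 K

Power absorbed = (1−a)S·πR²; power emitted = 4πR²σT⁴. Equating and cancelling πR²:
T = ((1−a)S / 4σ)^(1/4) = (386 / (4 × 5.67×10⁻⁸))^(1/4) = (1.70×10^9)^(1/4).
T = 203 K.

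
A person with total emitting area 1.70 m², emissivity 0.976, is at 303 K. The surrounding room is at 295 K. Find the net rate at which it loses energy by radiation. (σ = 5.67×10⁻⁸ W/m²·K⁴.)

Q ≈ 80.5 W

Q = εσA(T⁴ − T_s⁴). T⁴ − T_s⁴ = (303)⁴ − (295)⁴ = 8.43×10^9 − 7.57×10^9 = 8.56×10^8 K⁴.
Q = 0.976 × 5.67×10⁻⁸ × 1.70 × 8.56×10^8 = 80.5 W.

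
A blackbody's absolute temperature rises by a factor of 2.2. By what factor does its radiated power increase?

P ∝ T⁴, so the power scales as (2.2)⁴ = 23.4.

factor ≈ 23.4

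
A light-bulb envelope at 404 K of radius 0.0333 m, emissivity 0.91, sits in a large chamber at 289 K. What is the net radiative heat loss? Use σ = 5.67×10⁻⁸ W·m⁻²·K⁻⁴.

A = 4πr² = 4π × (0.0333)² = 0.0139 m².
Q = εσA(T⁴ − T_s⁴). T⁴ − T_s⁴ = (404)⁴ − (289)⁴ = 2.66×10^10 − 6.98×10^9 = 1.97×10^10 K⁴.
Q = 0.91 × 5.67×10⁻⁸ × 0.0139 × 1.97×10^10 = 14.1 W.

Q ≈ 14.1 W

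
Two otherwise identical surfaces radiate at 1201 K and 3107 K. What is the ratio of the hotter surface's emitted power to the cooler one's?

ratio ≈ 44.8

P ∝ T⁴, so the ratio is (3107/1201)⁴ = (2.587)⁴ = 44.8.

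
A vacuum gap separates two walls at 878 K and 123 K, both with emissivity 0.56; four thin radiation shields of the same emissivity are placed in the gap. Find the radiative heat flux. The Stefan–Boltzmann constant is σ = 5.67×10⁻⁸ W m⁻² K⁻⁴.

q ≈ 2620 W/m²

Each of the 5 gaps contributes resistance (2/ε − 1) = 2/0.56 − 1 = 2.571; total = 12.86.
q = σ(T₁⁴ − T₂⁴) / 12.86 = 5.67×10⁻⁸ × 5.94×10^11 / 12.86 = 2620 W/m².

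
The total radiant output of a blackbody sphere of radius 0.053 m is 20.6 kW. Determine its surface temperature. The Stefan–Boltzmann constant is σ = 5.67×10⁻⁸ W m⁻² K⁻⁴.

A = 4πr² = 4π × (0.053)² = 0.0353 m².
From P = σAT⁴, T = (P / σA)^(1/4) = (20600 / (5.67×10⁻⁸ × 0.0353))^(1/4).
T = (1.03×10^13)^(1/4) = 1790 K.

T ≈ 1790 K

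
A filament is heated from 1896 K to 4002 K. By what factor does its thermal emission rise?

ratio ≈ 19.8

P ∝ T⁴, so the ratio is (4002/1896)⁴ = (2.111)⁴ = 19.8.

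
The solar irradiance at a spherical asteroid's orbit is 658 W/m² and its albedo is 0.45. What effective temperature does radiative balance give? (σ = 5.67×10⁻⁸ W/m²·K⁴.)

T ≈ 200 K

Power absorbed = (1−a)S·πR²; power emitted = 4πR²σT⁴. Equating and cancelling πR²:
T = ((1−a)S / 4σ)^(1/4) = (362 / (4 × 5.67×10⁻⁸))^(1/4) = (1.60×10^9)^(1/4).
T = 200 K.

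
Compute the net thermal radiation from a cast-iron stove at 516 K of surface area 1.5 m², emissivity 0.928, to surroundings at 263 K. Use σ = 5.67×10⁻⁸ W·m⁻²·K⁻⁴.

Q = εσA(T⁴ − T_s⁴). T⁴ − T_s⁴ = (516)⁴ − (263)⁴ = 7.09×10^10 − 4.78×10^9 = 6.61×10^10 K⁴.
Q = 0.928 × 5.67×10⁻⁸ × 1.50 × 6.61×10^10 = 5220 W.

Q ≈ 5220 W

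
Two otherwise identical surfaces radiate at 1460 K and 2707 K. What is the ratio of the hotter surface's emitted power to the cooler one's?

P ∝ T⁴, so the ratio is (2707/1460)⁴ = (1.854)⁴ = 11.8.

ratio ≈ 11.8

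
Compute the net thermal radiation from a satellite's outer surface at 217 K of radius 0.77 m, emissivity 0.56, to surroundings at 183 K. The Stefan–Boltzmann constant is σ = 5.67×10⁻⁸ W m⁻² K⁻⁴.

Q ≈ 259 W

A = 4πr² = 4π × (0.77)² = 7.45 m².
Q = εσA(T⁴ − T_s⁴). T⁴ − T_s⁴ = (217)⁴ − (183)⁴ = 2.22×10^9 − 1.12×10^9 = 1.10×10^9 K⁴.
Q = 0.56 × 5.67×10⁻⁸ × 7.45 × 1.10×10^9 = 259 W.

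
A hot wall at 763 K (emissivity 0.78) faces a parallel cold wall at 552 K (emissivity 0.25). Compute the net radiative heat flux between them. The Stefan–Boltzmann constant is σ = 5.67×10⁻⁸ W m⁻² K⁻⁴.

For two large parallel gray plates, q = σ(T₁⁴ − T₂⁴) / (1/ε₁ + 1/ε₂ − 1).
1/ε₁ + 1/ε₂ − 1 = 1/0.78 + 1/0.25 − 1 = 4.282.
T₁⁴ − T₂⁴ = 3.39×10^11 − 9.28×10^10 = 2.46×10^11 K⁴.
q = 5.67×10⁻⁸ × 2.46×10^11 / 4.282 = 3260 W/m².

q ≈ 3260 W/m²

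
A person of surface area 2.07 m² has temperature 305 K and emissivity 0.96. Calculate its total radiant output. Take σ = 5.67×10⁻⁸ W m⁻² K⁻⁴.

Stefan–Boltzmann: P = εσAT⁴ = 0.96 × 5.67×10⁻⁸ × 2.07 × (305)⁴ = 0.96 × 5.67×10⁻⁸ × 2.07 × 8.65×10^9.
P = 975 W.

P ≈ 975 W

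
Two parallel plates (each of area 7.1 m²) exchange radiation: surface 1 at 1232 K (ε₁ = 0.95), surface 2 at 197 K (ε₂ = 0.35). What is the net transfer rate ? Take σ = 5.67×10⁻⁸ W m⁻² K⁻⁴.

For two large parallel gray plates, q = σ(T₁⁴ − T₂⁴) / (1/ε₁ + 1/ε₂ − 1).
1/ε₁ + 1/ε₂ − 1 = 1/0.95 + 1/0.35 − 1 = 2.910.
T₁⁴ − T₂⁴ = 2.30×10^12 − 1.51×10^9 = 2.30×10^12 K⁴.
q = 5.67×10⁻⁸ × 2.30×10^12 / 2.910 = 44900 W/m².
Q = q·A = 44900 × 7.1 = 3.19×10^5 W.

Q ≈ 3.19×10^5 W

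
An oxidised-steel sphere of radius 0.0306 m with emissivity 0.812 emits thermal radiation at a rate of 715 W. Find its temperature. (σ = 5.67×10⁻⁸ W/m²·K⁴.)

T ≈ 1070 K

A = 4πr² = 4π × (0.0306)² = 0.0118 m².
From P = εσAT⁴, T = (P / εσA)^(1/4) = (715 / (0.812 × 5.67×10⁻⁸ × 0.0118))^(1/4).
T = (1.32×10^12)^(1/4) = 1070 K.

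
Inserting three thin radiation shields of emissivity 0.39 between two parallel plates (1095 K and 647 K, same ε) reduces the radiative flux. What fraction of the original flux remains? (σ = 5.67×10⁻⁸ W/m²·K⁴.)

With N identical shields there are N+1 = 4 gaps in series, each with the same radiative resistance, so the flux falls to 1/(N+1) of its unshielded value.

ratio ≈ 0.250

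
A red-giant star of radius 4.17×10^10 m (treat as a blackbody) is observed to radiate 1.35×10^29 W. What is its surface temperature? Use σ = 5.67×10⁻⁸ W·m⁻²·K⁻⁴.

A = 4πr² = 4π × (4.17×10^10)² = 2.19×10^22 m².
From P = σAT⁴, T = (P / σA)^(1/4) = (1.35×10^29 / (5.67×10⁻⁸ × 2.19×10^22))^(1/4).
T = (1.09×10^14)^(1/4) = 3230 K.

T ≈ 3230 K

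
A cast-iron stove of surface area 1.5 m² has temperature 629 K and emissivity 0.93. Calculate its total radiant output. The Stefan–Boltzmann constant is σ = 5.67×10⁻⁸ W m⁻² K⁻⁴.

P ≈ 12400 W

P = εσAT⁴ = 0.93 × 5.67×10⁻⁸ × 1.50 × (629)⁴ = 0.93 × 5.67×10⁻⁸ × 1.50 × 1.57×10^11.
P = 12400 W.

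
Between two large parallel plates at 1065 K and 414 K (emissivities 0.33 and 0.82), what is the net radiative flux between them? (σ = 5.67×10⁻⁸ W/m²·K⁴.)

For two large parallel gray plates, q = σ(T₁⁴ − T₂⁴) / (1/ε₁ + 1/ε₂ − 1).
1/ε₁ + 1/ε₂ − 1 = 1/0.33 + 1/0.82 − 1 = 3.250.
T₁⁴ − T₂⁴ = 1.29×10^12 − 2.94×10^10 = 1.26×10^12 K⁴.
q = 5.67×10⁻⁸ × 1.26×10^12 / 3.250 = 21900 W/m².

q ≈ 21900 W/m²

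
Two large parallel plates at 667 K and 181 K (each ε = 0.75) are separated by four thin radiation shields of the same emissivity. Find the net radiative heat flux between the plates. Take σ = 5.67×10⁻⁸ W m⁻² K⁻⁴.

Each of the 5 gaps contributes resistance (2/ε − 1) = 2/0.75 − 1 = 1.667; total = 8.333.
q = σ(T₁⁴ − T₂⁴) / 8.333 = 5.67×10⁻⁸ × 1.97×10^11 / 8.333 = 1340 W/m².

q ≈ 1340 W/m²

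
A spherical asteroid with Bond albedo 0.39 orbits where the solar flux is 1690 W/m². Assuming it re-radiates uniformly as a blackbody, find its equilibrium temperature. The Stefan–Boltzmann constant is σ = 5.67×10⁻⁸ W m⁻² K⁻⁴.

T ≈ 260 K

Power absorbed = (1−a)S·πR²; power emitted = 4πR²σT⁴. Equating and cancelling πR²:
T = ((1−a)S / 4σ)^(1/4) = (1030 / (4 × 5.67×10⁻⁸))^(1/4) = (4.55×10^9)^(1/4).
T = 260 K.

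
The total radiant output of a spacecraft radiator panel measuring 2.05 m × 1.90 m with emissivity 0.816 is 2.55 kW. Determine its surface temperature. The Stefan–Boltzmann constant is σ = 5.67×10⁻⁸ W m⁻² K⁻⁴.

A = 2.05 × 1.90 = 3.89 m².
From P = εσAT⁴, T = (P / εσA)^(1/4) = (2550 / (0.816 × 5.67×10⁻⁸ × 3.89))^(1/4).
T = (1.42×10^10)^(1/4) = 345 K.

T ≈ 345 K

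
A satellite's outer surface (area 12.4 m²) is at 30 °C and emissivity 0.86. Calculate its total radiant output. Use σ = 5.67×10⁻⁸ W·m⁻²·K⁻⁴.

30 °C = 303 K.
P = εσAT⁴ = 0.86 × 5.67×10⁻⁸ × 12.4 × (303)⁴ = 0.86 × 5.67×10⁻⁸ × 12.4 × 8.43×10^9.
P = 5100 W.

P ≈ 5100 W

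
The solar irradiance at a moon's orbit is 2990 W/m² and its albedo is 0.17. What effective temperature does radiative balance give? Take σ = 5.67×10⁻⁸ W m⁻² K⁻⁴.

T ≈ 323 K

Power absorbed = (1−a)S·πR²; power emitted = 4πR²σT⁴. Equating and cancelling πR²:
T = ((1−a)S / 4σ)^(1/4) = (2480 / (4 × 5.67×10⁻⁸))^(1/4) = (1.09×10^10)^(1/4).
T = 323 K.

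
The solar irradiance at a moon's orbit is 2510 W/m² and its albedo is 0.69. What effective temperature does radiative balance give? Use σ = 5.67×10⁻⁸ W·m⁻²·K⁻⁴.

T ≈ 242 K

Power absorbed = (1−a)S·πR²; power emitted = 4πR²σT⁴. Equating and cancelling πR²:
T = ((1−a)S / 4σ)^(1/4) = (778 / (4 × 5.67×10⁻⁸))^(1/4) = (3.43×10^9)^(1/4).
T = 242 K.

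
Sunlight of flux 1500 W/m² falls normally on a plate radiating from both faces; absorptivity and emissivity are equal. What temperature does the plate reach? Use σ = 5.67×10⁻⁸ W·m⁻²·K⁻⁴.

Absorbed flux αS = emitted flux 2εσT⁴ per unit area; with α = ε this gives T = (S/2σ)^(1/4).
T = (1500 / (2 × 5.67×10⁻⁸))^(1/4) = (1.32×10^10)^(1/4).
T = 339 K.

T ≈ 339 K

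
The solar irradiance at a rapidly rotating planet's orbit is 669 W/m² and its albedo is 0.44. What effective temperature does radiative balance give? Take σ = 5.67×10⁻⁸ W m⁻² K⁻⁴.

Power absorbed = (1−a)S·πR²; power emitted = 4πR²σT⁴. Equating and cancelling πR²:
T = ((1−a)S / 4σ)^(1/4) = (375 / (4 × 5.67×10⁻⁸))^(1/4) = (1.65×10^9)^(1/4).
T = 202 K.

T ≈ 202 K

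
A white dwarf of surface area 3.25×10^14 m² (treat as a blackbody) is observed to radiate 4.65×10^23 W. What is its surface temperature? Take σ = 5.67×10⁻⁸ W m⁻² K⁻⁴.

T ≈ 12600 K

From P = σAT⁴, T = (P / σA)^(1/4) = (4.65×10^23 / (5.67×10⁻⁸ × 3.25×10^14))^(1/4).
T = (2.52×10^16)^(1/4) = 12600 K.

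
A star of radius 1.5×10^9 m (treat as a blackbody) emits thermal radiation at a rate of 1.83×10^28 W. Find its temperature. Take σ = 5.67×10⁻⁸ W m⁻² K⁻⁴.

T ≈ 10300 K

A = 4πr² = 4π × (1.5×10^9)² = 2.83×10^19 m².
From P = σAT⁴, T = (P / σA)^(1/4) = (1.83×10^28 / (5.67×10⁻⁸ × 2.83×10^19))^(1/4).
T = (1.14×10^16)^(1/4) = 10300 K.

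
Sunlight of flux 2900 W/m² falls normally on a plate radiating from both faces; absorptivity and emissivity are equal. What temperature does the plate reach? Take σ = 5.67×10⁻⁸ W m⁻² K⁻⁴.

T ≈ 400 K

Absorbed flux αS = emitted flux 2εσT⁴ per unit area; with α = ε this gives T = (S/2σ)^(1/4).
T = (2900 / (2 × 5.67×10⁻⁸))^(1/4) = (2.56×10^10)^(1/4).
T = 400 K.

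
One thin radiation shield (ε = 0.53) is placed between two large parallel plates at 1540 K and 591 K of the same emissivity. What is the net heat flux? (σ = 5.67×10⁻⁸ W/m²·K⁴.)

Each of the 2 gaps contributes resistance (2/ε − 1) = 2/0.53 − 1 = 2.774; total = 5.547.
q = σ(T₁⁴ − T₂⁴) / 5.547 = 5.67×10⁻⁸ × 5.50×10^12 / 5.547 = 56200 W/m².

q ≈ 56200 W/m²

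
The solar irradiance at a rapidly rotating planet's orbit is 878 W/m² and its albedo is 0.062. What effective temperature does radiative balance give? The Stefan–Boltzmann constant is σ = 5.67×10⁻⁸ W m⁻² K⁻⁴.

T ≈ 245 K

Power absorbed = (1−a)S·πR²; power emitted = 4πR²σT⁴. Equating and cancelling πR²:
T = ((1−a)S / 4σ)^(1/4) = (824 / (4 × 5.67×10⁻⁸))^(1/4) = (3.63×10^9)^(1/4).
T = 245 K.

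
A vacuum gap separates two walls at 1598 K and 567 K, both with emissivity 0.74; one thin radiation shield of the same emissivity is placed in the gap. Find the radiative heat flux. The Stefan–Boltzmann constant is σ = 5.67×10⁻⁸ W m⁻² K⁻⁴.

Each of the 2 gaps contributes resistance (2/ε − 1) = 2/0.74 − 1 = 1.703; total = 3.405.
q = σ(T₁⁴ − T₂⁴) / 3.405 = 5.67×10⁻⁸ × 6.42×10^12 / 3.405 = 1.07×10^5 W/m².

q ≈ 1.07×10^5 W/m²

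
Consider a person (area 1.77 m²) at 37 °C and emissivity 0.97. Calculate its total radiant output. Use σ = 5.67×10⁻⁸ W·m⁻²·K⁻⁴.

37 °C = 310 K.
Stefan–Boltzmann: P = εσAT⁴ = 0.97 × 5.67×10⁻⁸ × 1.77 × (310)⁴ = 0.97 × 5.67×10⁻⁸ × 1.77 × 9.24×10^9.
P = 899 W.

P ≈ 899 W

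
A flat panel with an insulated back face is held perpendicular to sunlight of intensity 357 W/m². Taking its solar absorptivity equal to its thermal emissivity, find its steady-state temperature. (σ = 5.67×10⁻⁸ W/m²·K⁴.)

T ≈ 282 K

Absorbed flux αS = emitted flux εσT⁴ (one radiating face); with α = ε, T = (S/σ)^(1/4).
T = (357 / 5.67×10⁻⁸)^(1/4) = (6.30×10^9)^(1/4).
T = 282 K.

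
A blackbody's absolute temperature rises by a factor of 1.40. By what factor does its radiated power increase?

factor ≈ 3.84

P ∝ T⁴, so the power scales as (1.40)⁴ = 3.84.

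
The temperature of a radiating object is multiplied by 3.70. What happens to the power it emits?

factor ≈ 187

P ∝ T⁴, so the power scales as (3.70)⁴ = 187.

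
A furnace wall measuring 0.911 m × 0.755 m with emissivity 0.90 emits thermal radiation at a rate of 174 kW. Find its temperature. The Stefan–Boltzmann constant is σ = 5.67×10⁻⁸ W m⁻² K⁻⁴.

A = 0.911 × 0.755 = 0.688 m².
From P = εσAT⁴, T = (P / εσA)^(1/4) = (1.74×10^5 / (0.90 × 5.67×10⁻⁸ × 0.688))^(1/4).
T = (4.96×10^12)^(1/4) = 1490 K.

T ≈ 1490 K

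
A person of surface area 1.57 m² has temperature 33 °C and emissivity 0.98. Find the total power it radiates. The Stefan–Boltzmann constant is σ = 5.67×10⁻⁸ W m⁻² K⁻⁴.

P ≈ 765 W

33 °C = 306 K.
P = εσAT⁴ = 0.98 × 5.67×10⁻⁸ × 1.57 × (306)⁴ = 0.98 × 5.67×10⁻⁸ × 1.57 × 8.77×10^9.
P = 765 W.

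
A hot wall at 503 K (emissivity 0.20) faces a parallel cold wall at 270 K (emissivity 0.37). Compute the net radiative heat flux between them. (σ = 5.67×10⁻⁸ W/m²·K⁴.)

For two large parallel gray plates, q = σ(T₁⁴ − T₂⁴) / (1/ε₁ + 1/ε₂ − 1).
1/ε₁ + 1/ε₂ − 1 = 1/0.20 + 1/0.37 − 1 = 6.703.
T₁⁴ − T₂⁴ = 6.40×10^10 − 5.31×10^9 = 5.87×10^10 K⁴.
q = 5.67×10⁻⁸ × 5.87×10^10 / 6.703 = 497 W/m².

q ≈ 497 W/m²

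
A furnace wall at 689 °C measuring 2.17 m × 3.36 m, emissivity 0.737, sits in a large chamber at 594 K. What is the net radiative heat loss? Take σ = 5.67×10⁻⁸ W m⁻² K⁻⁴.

A = 2.17 × 3.36 = 7.29 m².
Convert: 689 °C = 962 K.
Q = εσA(T⁴ − T_s⁴). T⁴ − T_s⁴ = (962)⁴ − (594)⁴ = 8.56×10^11 − 1.24×10^11 = 7.32×10^11 K⁴.
Q = 0.737 × 5.67×10⁻⁸ × 7.29 × 7.32×10^11 = 2.23×10^5 W.

Q ≈ 2.23×10^5 W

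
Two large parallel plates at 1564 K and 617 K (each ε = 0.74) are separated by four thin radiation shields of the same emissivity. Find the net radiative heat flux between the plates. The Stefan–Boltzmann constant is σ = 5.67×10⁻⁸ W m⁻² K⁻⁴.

q ≈ 38900 W/m²

Each of the 5 gaps contributes resistance (2/ε − 1) = 2/0.74 − 1 = 1.703; total = 8.514.
q = σ(T₁⁴ − T₂⁴) / 8.514 = 5.67×10⁻⁸ × 5.84×10^12 / 8.514 = 38900 W/m².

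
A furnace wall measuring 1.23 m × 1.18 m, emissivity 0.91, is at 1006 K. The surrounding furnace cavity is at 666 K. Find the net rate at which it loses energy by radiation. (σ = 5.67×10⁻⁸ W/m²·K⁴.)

Q ≈ 62000 W

A = 1.23 × 1.18 = 1.45 m².
Q = εσA(T⁴ − T_s⁴). T⁴ − T_s⁴ = (1006)⁴ − (666)⁴ = 1.02×10^12 − 1.97×10^11 = 8.27×10^11 K⁴.
Q = 0.91 × 5.67×10⁻⁸ × 1.45 × 8.27×10^11 = 62000 W.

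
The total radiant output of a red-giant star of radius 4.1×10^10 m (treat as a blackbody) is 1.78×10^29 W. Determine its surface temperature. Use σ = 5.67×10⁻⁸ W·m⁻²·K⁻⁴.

T ≈ 3490 K

A = 4πr² = 4π × (4.1×10^10)² = 2.11×10^22 m².
From P = σAT⁴, T = (P / σA)^(1/4) = (1.78×10^29 / (5.67×10⁻⁸ × 2.11×10^22))^(1/4).
T = (1.49×10^14)^(1/4) = 3490 K.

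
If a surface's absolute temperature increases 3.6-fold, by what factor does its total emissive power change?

factor ≈ 168

P ∝ T⁴, so the power scales as (3.6)⁴ = 168.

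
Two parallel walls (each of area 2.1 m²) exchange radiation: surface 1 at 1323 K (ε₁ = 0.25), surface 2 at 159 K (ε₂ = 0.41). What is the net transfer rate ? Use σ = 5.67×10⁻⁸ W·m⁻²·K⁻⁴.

For two large parallel gray plates, q = σ(T₁⁴ − T₂⁴) / (1/ε₁ + 1/ε₂ − 1).
1/ε₁ + 1/ε₂ − 1 = 1/0.25 + 1/0.41 − 1 = 5.439.
T₁⁴ − T₂⁴ = 3.06×10^12 − 6.39×10^8 = 3.06×10^12 K⁴.
q = 5.67×10⁻⁸ × 3.06×10^12 / 5.439 = 31900 W/m².
Q = q·A = 31900 × 2.1 = 67100 W.

Q ≈ 67100 W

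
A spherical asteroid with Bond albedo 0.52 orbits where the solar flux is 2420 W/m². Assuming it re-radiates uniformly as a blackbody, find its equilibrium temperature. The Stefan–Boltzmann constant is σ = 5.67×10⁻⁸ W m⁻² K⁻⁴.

T ≈ 268 K

Power absorbed = (1−a)S·πR²; power emitted = 4πR²σT⁴. Equating and cancelling πR²:
T = ((1−a)S / 4σ)^(1/4) = (1160 / (4 × 5.67×10⁻⁸))^(1/4) = (5.12×10^9)^(1/4).
T = 268 K.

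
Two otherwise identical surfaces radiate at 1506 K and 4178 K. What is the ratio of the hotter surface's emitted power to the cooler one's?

P ∝ T⁴, so the ratio is (4178/1506)⁴ = (2.774)⁴ = 59.2.

ratio ≈ 59.2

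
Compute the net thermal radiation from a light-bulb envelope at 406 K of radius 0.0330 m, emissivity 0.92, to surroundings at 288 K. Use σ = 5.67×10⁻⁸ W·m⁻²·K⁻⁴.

A = 4πr² = 4π × (0.0330)² = 0.0137 m².
Q = εσA(T⁴ − T_s⁴). T⁴ − T_s⁴ = (406)⁴ − (288)⁴ = 2.72×10^10 − 6.88×10^9 = 2.03×10^10 K⁴.
Q = 0.92 × 5.67×10⁻⁸ × 0.0137 × 2.03×10^10 = 14.5 W.

Q ≈ 14.5 W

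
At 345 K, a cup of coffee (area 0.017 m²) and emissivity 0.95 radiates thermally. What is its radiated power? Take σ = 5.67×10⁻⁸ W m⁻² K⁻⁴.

P ≈ 13.0 W

Stefan–Boltzmann: P = εσAT⁴ = 0.95 × 5.67×10⁻⁸ × 0.0170 × (345)⁴ = 0.95 × 5.67×10⁻⁸ × 0.0170 × 1.42×10^10.
P = 13.0 W.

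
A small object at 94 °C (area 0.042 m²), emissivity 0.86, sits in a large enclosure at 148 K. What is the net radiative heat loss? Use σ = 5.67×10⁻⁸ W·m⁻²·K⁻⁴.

Convert: 94 °C = 367 K.
Q = εσA(T⁴ − T_s⁴). T⁴ − T_s⁴ = (367)⁴ − (148)⁴ = 1.81×10^10 − 4.80×10^8 = 1.77×10^10 K⁴.
Q = 0.86 × 5.67×10⁻⁸ × 0.0420 × 1.77×10^10 = 36.2 W.

Q ≈ 36.2 W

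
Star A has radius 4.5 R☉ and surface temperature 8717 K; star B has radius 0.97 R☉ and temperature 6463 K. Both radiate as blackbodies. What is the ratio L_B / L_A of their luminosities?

L_B/L_A ≈ 0.0140

L = 4πR²σT⁴ ∝ R²T⁴, so L_B/L_A = (0.97/4.5)² × (6463/8717)⁴ = 0.0465 × 0.302 = 0.0140.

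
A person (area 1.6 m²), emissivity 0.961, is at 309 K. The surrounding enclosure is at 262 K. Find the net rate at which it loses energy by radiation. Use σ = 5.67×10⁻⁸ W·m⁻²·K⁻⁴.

Q = εσA(T⁴ − T_s⁴). T⁴ − T_s⁴ = (309)⁴ − (262)⁴ = 9.12×10^9 − 4.71×10^9 = 4.40×10^9 K⁴.
Q = 0.961 × 5.67×10⁻⁸ × 1.60 × 4.40×10^9 = 384 W.

Q ≈ 384 W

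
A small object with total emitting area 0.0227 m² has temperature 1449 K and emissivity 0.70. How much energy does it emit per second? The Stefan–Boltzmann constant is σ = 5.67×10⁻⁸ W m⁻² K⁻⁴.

P ≈ 3970 W

P = εσAT⁴ = 0.70 × 5.67×10⁻⁸ × 0.0227 × (1449)⁴ = 0.70 × 5.67×10⁻⁸ × 0.0227 × 4.41×10^12.
P = 3970 W.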